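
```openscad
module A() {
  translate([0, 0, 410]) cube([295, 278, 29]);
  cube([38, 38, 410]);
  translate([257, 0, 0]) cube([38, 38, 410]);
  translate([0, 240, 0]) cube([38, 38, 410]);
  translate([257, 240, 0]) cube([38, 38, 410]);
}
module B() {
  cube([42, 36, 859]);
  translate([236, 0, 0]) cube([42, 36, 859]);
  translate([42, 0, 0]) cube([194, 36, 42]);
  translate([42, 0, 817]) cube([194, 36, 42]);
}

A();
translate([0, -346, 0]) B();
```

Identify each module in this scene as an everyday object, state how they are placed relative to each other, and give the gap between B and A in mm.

A is a stool. B is a picture frame. The picture frame is on the floor beside the stool on its −y side. The gap between the picture frame and the stool is 310 mm.

The picture frame's nearest face is 310 mm from the stool's −y face.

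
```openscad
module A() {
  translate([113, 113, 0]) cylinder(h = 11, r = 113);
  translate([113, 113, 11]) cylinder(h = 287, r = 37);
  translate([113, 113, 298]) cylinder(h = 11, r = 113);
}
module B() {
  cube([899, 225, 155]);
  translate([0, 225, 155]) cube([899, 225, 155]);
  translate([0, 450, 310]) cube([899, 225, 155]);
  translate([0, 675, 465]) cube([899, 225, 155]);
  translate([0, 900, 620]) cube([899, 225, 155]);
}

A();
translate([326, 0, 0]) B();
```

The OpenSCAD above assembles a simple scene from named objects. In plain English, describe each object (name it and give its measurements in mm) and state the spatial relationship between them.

A is a spool: two coaxial disc flanges of radius 113 mm and thickness 11 mm, joined by a core cylinder of radius 37 mm and height 287 mm. The lower flange rests on z = 0 and the three cylinders share a vertical axis.

B is a run of 5 identical solid stair steps. Each tread is 899×225 mm and each step block is 155 mm high. Step 1 rests on the floor; step k is offset from step 1 by (k−1)×225 mm in y and (k−1)×155 mm in z.

The staircase is on the floor beside the spool on its +x side.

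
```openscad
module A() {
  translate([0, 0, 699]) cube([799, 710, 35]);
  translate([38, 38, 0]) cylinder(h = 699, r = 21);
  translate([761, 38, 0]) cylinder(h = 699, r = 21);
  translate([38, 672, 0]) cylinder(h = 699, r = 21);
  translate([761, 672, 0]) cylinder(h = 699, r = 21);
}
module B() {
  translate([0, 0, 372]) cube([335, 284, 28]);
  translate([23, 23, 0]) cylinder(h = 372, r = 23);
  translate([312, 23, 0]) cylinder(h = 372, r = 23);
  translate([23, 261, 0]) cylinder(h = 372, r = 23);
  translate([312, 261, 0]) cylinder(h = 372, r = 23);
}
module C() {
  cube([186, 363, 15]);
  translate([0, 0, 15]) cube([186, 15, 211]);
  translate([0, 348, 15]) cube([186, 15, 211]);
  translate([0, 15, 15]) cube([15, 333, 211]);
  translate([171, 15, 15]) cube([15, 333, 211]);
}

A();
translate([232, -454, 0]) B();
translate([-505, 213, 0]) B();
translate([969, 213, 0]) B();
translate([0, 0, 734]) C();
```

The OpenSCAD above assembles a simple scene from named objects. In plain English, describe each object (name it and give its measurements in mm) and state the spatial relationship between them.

A is a table with a 799×710 mm rectangular top, 35 mm thick, top surface at z = 734 mm, supported by four round legs of 42 mm diameter, each leg's bounding box inset 17 mm from the nearest pair of top edges, running from the floor.

B is a four-legged stool. The seat is a 335×284×28 mm slab whose top surface is at z = 400 mm; four round legs, each 46 mm in diameter, run from the floor (z = 0) to the underside of the seat, each leg's axis is inset half a diameter from the nearest pair of seat edges (so the leg's bounding box is flush with the corner).

C is an open-topped rectangular box: outside dimensions 186×363×226 mm, with a uniform wall and base thickness of 15 mm. The base is a full 186×363 slab on the floor; four walls sit on top of the base. The front and back walls (the −y and +y sides) span the full width; the two side walls fit between them.

Three stools sit around the table at the −y, −x, +x sides. The open box is on top of the table.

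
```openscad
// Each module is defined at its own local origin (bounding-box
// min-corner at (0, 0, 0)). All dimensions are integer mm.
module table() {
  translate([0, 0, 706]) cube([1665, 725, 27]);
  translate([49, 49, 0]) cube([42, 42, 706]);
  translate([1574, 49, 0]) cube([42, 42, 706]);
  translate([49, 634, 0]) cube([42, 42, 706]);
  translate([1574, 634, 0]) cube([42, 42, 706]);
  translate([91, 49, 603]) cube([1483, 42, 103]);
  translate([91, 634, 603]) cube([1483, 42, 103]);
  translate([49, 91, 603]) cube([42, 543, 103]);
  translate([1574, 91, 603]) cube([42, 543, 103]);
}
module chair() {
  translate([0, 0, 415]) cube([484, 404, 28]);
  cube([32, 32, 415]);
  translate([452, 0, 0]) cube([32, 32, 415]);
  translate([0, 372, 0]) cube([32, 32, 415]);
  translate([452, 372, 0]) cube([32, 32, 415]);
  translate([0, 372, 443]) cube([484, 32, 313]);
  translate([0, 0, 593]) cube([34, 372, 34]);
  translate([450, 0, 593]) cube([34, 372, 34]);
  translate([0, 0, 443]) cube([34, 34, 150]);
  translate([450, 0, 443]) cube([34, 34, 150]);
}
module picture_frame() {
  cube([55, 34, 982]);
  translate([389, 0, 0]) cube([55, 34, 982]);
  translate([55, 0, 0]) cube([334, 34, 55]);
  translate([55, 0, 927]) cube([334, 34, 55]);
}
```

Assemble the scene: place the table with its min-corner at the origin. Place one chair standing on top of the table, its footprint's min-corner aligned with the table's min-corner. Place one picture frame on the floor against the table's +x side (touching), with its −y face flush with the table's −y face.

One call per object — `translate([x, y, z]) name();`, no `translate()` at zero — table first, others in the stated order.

table();
translate([0, 0, 733]) chair();
translate([1665, 0, 0]) picture_frame();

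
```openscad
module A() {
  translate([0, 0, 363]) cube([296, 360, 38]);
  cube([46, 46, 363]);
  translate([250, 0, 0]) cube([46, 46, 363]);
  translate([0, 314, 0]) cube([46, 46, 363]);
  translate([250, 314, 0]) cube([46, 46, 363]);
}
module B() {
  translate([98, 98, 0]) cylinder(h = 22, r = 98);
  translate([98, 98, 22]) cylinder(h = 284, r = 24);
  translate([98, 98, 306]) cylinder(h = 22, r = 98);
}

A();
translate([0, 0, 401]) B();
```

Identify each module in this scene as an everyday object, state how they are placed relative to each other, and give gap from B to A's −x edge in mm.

A is a stool. B is a spool. The spool is on top of the stool. The gap from the spool to the stool's −x edge is 0 mm.

The spool's min-x is at 0; the stool's min-x is 0; gap = 0 mm.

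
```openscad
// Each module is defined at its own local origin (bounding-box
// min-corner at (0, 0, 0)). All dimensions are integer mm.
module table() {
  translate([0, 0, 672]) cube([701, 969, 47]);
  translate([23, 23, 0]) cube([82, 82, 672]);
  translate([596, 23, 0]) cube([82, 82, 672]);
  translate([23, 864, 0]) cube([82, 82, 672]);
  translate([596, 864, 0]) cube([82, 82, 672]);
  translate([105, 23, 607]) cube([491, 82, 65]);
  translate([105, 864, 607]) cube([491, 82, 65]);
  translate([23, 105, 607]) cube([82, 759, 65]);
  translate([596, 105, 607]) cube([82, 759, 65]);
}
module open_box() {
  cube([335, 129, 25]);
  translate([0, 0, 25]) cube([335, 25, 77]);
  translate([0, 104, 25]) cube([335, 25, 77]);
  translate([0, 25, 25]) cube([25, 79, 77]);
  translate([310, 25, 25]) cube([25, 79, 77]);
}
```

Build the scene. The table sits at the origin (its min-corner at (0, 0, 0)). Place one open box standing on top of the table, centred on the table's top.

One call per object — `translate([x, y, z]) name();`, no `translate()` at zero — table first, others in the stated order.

table();
translate([183, 420, 719]) open_box();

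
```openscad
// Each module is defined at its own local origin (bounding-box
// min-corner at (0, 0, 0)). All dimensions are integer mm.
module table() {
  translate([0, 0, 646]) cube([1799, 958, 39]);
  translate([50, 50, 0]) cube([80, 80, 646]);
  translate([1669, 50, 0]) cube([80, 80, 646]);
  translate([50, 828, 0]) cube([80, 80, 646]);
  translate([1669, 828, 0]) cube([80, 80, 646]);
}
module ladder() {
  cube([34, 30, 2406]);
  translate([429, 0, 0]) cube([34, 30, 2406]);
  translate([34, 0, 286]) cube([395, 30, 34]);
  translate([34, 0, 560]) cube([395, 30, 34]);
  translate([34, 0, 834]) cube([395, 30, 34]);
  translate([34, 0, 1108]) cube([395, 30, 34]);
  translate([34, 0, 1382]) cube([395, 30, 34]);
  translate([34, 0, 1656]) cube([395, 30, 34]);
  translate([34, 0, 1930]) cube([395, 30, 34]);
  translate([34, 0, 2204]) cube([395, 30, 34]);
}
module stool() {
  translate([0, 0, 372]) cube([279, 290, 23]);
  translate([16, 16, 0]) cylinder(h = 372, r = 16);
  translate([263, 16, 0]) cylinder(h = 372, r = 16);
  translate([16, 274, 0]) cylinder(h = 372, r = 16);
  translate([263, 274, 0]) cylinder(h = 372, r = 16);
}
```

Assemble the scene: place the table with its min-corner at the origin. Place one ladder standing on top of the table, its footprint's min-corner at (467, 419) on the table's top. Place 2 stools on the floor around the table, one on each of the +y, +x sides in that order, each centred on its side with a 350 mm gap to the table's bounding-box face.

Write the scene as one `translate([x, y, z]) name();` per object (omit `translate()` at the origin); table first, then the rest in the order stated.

table();
translate([467, 419, 685]) ladder();
translate([760, 1308, 0]) stool();
translate([2149, 334, 0]) stool();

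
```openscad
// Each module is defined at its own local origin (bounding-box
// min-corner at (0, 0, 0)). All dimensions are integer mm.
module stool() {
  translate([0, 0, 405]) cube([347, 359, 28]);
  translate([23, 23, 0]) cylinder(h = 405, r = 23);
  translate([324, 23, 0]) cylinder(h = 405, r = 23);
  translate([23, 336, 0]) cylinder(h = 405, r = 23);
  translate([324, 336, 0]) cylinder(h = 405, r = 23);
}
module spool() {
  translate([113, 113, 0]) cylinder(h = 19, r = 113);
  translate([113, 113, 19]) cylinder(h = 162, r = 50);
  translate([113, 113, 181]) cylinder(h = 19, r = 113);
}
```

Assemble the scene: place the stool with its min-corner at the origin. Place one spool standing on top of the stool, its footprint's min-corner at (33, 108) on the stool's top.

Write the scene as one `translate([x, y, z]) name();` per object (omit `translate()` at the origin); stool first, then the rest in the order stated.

stool();
translate([33, 108, 433]) spool();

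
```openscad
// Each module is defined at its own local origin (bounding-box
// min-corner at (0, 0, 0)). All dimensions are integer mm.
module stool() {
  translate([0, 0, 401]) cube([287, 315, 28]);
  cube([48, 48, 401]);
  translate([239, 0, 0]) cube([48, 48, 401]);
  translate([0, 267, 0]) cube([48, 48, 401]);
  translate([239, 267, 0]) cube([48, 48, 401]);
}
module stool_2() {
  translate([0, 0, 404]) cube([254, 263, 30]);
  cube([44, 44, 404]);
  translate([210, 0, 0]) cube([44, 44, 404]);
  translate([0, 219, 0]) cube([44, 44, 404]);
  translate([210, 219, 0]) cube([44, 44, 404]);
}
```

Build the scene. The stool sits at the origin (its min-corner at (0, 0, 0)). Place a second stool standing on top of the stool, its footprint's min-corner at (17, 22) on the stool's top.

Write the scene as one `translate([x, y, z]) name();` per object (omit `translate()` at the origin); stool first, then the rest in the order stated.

stool();
translate([17, 22, 429]) stool_2();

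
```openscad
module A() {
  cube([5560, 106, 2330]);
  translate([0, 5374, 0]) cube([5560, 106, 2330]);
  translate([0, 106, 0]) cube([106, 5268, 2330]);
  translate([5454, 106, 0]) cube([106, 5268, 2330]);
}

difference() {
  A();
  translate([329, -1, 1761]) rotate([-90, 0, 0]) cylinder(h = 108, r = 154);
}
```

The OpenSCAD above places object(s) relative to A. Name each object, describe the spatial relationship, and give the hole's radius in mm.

A is a house frame. The house frame has a circular hole through its front wall. The hole's radius is 154 mm.

The subtracted cylinder has r = 154 mm.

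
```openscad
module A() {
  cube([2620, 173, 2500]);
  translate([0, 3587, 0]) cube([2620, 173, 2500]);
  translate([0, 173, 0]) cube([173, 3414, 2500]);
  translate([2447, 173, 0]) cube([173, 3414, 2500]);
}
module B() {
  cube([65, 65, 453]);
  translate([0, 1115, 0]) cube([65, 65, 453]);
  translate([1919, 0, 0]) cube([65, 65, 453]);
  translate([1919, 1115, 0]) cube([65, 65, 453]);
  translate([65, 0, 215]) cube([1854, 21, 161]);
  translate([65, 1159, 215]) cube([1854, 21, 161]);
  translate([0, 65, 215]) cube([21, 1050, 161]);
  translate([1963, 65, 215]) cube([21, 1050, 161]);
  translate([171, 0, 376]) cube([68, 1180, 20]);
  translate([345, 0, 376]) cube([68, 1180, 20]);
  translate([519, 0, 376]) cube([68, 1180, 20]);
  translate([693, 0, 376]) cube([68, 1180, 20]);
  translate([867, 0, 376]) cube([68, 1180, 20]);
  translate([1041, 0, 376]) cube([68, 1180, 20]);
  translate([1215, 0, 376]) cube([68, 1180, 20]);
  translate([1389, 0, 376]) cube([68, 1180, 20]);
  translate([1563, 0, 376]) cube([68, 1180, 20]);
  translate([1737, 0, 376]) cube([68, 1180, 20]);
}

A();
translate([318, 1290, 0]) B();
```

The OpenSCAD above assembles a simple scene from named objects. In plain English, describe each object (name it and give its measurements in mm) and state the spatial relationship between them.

A is the wall frame of a small rectangular building: four walls, each 2500 mm tall and 173 mm thick, enclosing a footprint 2620 mm (x) by 3760 mm (y) outside-to-outside, with no floor or roof. The front and back walls (the −y and +y sides) span the full width; the two side walls fit between them.

B is a bed frame 1984 mm long (x) by 1180 mm wide (y). Four 65×65 mm corner posts, 453 mm tall, at the corners of the footprint. Four rails of 21 mm thickness and 161 mm height run between adjacent posts with their undersides at z = 215 mm, their outer faces flush with the outside of the frame (the two x-running rails run between the posts' inner faces; the two y-running rails run between the posts' inner faces). 10 slats, each 68 mm wide (x) and 20 mm thick, lie across the top of the two x-running rails, running the full 1180 mm width of the frame in y; the slats are evenly spaced along x between the inner faces of the end posts with equal gaps (rounded down to the nearest mm) at the −x end and between each pair — any rounding remainder accumulates at the +x end.

The bed frame sits inside the house frame, centred.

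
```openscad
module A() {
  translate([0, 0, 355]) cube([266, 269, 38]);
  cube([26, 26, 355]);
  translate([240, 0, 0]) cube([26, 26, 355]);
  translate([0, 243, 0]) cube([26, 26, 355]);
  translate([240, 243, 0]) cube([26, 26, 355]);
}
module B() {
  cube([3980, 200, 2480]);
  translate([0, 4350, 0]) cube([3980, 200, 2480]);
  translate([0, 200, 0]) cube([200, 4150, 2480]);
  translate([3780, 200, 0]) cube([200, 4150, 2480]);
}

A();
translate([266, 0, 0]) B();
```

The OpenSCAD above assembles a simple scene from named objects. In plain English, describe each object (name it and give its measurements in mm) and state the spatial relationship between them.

A is a four-legged stool. The seat is 266×269 mm, 38 mm thick, top at z = 393 mm. It stands on four square legs, each 26×26 mm in cross-section, from z = 0 to the seat underside, each flush with a corner of the seat.

B is a box-shaped house frame (walls only): outside footprint 3980×4550 mm, wall height 2480 mm, wall thickness 200 mm. The two y-facing walls run the full x-width; the two x-facing walls fit between the inner faces of the y-facing walls.

The house frame is against the stool's +x side, with their −y faces flush.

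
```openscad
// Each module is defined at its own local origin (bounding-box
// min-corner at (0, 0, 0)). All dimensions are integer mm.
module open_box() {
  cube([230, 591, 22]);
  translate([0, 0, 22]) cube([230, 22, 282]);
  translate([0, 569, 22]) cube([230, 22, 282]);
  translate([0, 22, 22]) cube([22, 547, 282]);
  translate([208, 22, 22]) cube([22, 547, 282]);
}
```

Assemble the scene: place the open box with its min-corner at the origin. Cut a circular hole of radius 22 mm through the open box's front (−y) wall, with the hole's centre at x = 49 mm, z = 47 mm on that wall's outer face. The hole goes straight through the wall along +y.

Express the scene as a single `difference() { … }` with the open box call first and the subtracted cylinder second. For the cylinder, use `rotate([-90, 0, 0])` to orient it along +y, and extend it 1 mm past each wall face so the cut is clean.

difference() {
  open_box();
  translate([49, -1, 47]) rotate([-90, 0, 0]) cylinder(h = 24, r = 22);
}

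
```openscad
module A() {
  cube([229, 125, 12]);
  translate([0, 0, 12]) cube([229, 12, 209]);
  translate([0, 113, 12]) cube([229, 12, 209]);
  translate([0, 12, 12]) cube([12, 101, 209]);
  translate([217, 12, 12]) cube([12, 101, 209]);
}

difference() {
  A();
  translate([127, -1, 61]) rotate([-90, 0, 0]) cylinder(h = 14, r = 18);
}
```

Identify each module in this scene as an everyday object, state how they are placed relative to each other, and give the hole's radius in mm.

The subtracted cylinder has r = 18 mm.

A is an open box. The open box has a circular hole through its front wall. The hole's radius is 18 mm.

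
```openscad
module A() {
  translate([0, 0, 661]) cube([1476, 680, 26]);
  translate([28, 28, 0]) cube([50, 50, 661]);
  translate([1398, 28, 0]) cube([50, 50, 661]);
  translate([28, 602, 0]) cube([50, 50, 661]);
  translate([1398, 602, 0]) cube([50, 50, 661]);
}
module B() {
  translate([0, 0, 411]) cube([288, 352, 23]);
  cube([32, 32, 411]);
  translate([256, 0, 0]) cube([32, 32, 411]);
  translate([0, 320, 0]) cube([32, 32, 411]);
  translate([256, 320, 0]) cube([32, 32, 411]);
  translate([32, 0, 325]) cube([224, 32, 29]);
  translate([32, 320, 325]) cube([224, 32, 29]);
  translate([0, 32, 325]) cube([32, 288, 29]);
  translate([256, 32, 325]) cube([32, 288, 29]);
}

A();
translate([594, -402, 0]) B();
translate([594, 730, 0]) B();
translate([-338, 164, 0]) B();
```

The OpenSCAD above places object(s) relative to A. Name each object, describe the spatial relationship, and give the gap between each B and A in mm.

Each stool's nearest face is 50 mm from the table's bounding box.

A is a table. B is a stool. Three stools sit around the table at the −y, +y, −x sides. The gap between each stool and the table is 50 mm.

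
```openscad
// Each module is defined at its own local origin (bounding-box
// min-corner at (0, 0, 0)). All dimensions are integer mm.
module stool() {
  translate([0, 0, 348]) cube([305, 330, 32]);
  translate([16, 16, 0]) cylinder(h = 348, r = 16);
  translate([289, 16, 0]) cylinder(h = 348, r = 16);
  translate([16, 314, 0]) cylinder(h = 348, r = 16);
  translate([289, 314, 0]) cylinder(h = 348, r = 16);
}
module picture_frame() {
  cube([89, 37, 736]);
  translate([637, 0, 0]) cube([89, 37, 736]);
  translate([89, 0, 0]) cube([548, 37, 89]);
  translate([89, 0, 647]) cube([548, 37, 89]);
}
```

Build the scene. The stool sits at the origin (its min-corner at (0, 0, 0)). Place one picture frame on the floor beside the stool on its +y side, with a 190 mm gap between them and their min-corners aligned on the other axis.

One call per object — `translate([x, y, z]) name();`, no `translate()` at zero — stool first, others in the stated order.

stool();
translate([0, 520, 0]) picture_frame();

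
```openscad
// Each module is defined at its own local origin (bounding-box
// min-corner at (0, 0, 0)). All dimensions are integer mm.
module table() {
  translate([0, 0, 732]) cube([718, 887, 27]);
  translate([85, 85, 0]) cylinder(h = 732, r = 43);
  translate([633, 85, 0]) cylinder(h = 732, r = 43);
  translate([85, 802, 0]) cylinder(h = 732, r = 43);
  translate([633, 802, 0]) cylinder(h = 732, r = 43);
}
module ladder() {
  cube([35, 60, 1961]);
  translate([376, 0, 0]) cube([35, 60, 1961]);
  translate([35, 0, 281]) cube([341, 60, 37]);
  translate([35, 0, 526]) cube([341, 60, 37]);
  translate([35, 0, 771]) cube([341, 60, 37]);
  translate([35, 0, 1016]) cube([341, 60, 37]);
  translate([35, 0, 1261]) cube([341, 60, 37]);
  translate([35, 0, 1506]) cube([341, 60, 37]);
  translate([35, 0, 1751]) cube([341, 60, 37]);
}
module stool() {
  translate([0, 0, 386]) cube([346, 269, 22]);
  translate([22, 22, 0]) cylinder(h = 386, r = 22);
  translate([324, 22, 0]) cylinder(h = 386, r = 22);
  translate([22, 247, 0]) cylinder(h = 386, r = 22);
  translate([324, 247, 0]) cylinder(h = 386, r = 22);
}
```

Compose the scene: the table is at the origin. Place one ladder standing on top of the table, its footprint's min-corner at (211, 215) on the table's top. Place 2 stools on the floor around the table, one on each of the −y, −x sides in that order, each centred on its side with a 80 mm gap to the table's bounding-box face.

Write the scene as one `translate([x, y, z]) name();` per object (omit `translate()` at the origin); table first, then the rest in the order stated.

table();
translate([211, 215, 759]) ladder();
translate([186, -349, 0]) stool();
translate([-426, 309, 0]) stool();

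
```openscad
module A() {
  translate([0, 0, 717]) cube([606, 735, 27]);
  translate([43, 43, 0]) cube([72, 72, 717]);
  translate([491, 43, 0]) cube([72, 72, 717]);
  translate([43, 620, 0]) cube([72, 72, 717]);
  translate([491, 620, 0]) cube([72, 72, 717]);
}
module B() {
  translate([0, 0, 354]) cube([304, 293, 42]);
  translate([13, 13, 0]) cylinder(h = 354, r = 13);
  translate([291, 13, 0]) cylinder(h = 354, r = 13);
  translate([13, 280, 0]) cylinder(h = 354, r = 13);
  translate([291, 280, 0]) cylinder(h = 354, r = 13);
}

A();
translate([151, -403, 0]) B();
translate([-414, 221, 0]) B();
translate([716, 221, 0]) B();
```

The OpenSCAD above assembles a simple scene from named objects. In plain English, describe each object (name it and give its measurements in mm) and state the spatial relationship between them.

A is a rectangular dining table. The top is 606×735×27 mm with its upper surface at z = 744 mm. It stands on four 72×72 mm square legs, each inset 43 mm from the nearest pair of top edges, running from the floor to the underside of the top.

B is a simple wooden stool: a rectangular seat 304 mm (x) by 293 mm (y), 42 mm thick, top face at z = 396 mm, on four round legs, each 26 mm in diameter. The legs rest on z = 0, each leg's axis is inset half a diameter from the nearest pair of seat edges (so the leg's bounding box is flush with the corner).

Three stools sit around the table at the −y, −x, +x sides.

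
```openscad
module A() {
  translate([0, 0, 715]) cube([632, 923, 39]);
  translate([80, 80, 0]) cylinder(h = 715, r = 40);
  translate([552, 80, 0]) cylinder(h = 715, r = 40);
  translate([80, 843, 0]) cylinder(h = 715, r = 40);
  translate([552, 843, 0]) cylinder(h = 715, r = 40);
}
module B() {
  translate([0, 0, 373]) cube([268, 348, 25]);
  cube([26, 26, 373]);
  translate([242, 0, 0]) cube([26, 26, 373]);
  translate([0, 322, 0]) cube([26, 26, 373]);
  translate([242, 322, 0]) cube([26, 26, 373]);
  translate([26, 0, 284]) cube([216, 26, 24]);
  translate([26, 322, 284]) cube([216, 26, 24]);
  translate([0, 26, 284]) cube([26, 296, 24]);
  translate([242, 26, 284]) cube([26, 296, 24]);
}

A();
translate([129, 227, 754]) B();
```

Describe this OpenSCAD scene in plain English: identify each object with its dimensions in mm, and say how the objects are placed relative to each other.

A is a table: top 632 mm (x) × 923 mm (y), 39 mm thick, upper face at z = 754 mm, on four round legs of 80 mm diameter, each leg's bounding box inset 40 mm from the nearest pair of top edges, running from z = 0 to the bottom of the top.

B is a four-legged stool. The seat is 268×348 mm, 25 mm thick, top at z = 398 mm. It stands on four square legs, each 26×26 mm in cross-section, from z = 0 to the seat underside, each flush with a corner of the seat. Four stretchers, 26 mm wide and 24 mm tall, connect adjacent legs with their undersides at z = 284 mm, each running between the inner faces of the legs it joins and aligned with the legs' outer faces on the other axis.

The stool is on top of the table.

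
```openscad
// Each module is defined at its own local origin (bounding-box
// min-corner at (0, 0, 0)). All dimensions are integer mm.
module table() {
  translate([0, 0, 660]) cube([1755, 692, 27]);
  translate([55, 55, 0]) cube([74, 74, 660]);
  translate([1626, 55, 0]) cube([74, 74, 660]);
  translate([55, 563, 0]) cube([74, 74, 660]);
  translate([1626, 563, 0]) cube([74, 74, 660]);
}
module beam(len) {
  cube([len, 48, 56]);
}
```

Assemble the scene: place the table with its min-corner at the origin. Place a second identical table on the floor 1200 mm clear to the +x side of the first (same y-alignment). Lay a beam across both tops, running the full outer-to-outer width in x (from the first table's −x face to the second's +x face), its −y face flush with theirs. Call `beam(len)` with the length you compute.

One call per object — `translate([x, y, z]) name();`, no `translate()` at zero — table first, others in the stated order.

table();
translate([2955, 0, 0]) table();
translate([0, 0, 687]) beam(4710);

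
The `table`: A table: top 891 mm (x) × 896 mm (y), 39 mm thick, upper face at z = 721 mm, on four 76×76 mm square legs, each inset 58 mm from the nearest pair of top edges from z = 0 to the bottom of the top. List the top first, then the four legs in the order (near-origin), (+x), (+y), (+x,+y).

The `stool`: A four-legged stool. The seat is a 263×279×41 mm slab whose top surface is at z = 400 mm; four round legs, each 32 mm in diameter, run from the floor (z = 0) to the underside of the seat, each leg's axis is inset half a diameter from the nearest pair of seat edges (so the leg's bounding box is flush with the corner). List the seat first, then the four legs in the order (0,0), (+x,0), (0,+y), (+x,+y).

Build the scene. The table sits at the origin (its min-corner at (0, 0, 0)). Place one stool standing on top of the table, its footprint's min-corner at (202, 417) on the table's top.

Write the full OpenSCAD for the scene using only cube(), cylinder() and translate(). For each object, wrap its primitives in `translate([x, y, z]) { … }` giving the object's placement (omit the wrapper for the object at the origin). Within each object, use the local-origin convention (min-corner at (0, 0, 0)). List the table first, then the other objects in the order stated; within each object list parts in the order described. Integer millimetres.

translate([0, 0, 682]) cube([891, 896, 39]);
translate([58, 58, 0]) cube([76, 76, 682]);
translate([757, 58, 0]) cube([76, 76, 682]);
translate([58, 762, 0]) cube([76, 76, 682]);
translate([757, 762, 0]) cube([76, 76, 682]);
translate([202, 417, 721]) {
  translate([0, 0, 359]) cube([263, 279, 41]);
  translate([16, 16, 0]) cylinder(h = 359, r = 16);
  translate([247, 16, 0]) cylinder(h = 359, r = 16);
  translate([16, 263, 0]) cylinder(h = 359, r = 16);
  translate([247, 263, 0]) cylinder(h = 359, r = 16);
}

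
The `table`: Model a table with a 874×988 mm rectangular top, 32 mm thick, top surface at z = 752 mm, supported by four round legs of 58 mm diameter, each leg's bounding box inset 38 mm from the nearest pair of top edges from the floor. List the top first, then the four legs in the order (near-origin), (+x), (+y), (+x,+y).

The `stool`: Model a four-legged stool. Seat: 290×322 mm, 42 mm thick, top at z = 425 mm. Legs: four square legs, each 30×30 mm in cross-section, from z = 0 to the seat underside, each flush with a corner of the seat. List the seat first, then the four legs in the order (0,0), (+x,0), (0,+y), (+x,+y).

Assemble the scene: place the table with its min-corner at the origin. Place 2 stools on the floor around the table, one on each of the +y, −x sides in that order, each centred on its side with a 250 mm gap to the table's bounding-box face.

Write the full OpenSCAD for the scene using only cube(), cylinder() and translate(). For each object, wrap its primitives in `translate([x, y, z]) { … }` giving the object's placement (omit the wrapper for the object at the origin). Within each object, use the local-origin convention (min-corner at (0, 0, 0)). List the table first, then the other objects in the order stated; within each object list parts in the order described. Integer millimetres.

translate([0, 0, 720]) cube([874, 988, 32]);
translate([67, 67, 0]) cylinder(h = 720, r = 29);
translate([807, 67, 0]) cylinder(h = 720, r = 29);
translate([67, 921, 0]) cylinder(h = 720, r = 29);
translate([807, 921, 0]) cylinder(h = 720, r = 29);
translate([292, 1238, 0]) {
  translate([0, 0, 383]) cube([290, 322, 42]);
  cube([30, 30, 383]);
  translate([260, 0, 0]) cube([30, 30, 383]);
  translate([0, 292, 0]) cube([30, 30, 383]);
  translate([260, 292, 0]) cube([30, 30, 383]);
}
translate([-540, 333, 0]) {
  translate([0, 0, 383]) cube([290, 322, 42]);
  cube([30, 30, 383]);
  translate([260, 0, 0]) cube([30, 30, 383]);
  translate([0, 292, 0]) cube([30, 30, 383]);
  translate([260, 292, 0]) cube([30, 30, 383]);
}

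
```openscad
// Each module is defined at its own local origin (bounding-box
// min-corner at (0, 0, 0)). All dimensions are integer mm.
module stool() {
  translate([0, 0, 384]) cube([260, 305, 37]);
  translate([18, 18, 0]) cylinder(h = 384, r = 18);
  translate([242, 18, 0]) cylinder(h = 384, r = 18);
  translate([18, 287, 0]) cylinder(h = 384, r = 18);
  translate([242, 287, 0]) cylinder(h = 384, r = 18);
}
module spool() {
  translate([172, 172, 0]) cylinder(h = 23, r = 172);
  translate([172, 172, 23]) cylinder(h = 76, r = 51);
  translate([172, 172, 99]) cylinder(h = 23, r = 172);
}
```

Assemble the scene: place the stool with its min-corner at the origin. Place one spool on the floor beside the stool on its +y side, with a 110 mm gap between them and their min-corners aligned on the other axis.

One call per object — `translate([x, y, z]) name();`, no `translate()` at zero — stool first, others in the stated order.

stool();
translate([0, 415, 0]) spool();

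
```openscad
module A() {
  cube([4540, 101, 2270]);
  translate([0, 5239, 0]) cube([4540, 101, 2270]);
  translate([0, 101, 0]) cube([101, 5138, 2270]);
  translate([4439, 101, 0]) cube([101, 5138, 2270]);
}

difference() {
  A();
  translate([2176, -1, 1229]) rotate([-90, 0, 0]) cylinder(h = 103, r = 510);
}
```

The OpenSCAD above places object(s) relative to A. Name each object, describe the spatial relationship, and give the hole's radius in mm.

A is a house frame. The house frame has a circular hole through its front wall. The hole's radius is 510 mm.

The subtracted cylinder has r = 510 mm.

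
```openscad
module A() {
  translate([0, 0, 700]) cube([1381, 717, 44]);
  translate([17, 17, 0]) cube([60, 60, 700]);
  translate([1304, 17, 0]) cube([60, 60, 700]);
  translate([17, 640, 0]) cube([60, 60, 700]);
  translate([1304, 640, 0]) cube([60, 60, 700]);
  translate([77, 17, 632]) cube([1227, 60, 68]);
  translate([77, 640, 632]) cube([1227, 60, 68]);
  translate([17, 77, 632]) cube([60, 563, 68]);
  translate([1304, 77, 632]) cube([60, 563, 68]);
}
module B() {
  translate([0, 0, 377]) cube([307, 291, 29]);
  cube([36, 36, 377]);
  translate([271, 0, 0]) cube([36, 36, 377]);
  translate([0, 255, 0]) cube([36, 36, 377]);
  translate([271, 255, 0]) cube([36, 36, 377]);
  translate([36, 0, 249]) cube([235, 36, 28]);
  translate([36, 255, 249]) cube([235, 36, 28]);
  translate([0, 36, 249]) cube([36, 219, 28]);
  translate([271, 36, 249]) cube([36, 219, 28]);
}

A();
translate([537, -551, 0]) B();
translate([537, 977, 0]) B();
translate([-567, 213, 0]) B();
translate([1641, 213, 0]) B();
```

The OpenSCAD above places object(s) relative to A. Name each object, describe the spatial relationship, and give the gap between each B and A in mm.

A is a table. B is a stool. Four stools sit around the table at the −y, +y, −x, +x sides. The gap between each stool and the table is 260 mm.

Each stool's nearest face is 260 mm from the table's bounding box.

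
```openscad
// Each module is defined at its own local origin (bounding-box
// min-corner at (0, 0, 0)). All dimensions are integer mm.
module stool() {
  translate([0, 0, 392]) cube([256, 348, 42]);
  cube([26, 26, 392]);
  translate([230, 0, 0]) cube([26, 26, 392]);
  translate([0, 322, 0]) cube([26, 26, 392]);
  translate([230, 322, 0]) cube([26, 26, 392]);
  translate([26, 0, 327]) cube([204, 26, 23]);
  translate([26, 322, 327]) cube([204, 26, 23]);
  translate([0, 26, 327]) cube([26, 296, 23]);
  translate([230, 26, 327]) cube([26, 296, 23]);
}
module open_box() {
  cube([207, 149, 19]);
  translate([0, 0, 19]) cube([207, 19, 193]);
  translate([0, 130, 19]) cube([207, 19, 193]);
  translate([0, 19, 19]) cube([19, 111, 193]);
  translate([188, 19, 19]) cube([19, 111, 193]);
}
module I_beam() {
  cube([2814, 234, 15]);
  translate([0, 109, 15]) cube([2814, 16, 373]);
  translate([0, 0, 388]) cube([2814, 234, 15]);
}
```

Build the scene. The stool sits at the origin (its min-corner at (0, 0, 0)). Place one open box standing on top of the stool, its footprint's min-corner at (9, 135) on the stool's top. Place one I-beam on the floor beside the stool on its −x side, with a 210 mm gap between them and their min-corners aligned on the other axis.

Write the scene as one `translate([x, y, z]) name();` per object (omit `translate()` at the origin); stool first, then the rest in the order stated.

stool();
translate([9, 135, 434]) open_box();
translate([-3024, 0, 0]) I_beam();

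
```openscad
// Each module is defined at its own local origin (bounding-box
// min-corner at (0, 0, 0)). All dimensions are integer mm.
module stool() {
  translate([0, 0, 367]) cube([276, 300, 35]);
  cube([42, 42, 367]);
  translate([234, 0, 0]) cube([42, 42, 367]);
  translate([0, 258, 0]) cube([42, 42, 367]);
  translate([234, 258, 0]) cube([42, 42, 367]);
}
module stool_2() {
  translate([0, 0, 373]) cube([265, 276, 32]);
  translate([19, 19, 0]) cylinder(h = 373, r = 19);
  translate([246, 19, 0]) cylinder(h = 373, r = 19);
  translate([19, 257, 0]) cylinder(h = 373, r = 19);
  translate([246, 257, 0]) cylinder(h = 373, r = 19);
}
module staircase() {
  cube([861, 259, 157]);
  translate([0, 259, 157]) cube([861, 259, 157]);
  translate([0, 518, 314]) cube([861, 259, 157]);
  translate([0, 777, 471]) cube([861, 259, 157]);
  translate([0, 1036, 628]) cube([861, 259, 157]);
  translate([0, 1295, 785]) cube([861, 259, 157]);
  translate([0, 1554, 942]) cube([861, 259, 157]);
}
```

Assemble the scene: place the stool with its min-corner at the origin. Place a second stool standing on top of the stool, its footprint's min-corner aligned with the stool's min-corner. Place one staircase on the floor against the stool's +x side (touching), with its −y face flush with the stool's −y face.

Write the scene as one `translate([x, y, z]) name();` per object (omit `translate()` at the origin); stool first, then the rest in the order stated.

stool();
translate([0, 0, 402]) stool_2();
translate([276, 0, 0]) staircase();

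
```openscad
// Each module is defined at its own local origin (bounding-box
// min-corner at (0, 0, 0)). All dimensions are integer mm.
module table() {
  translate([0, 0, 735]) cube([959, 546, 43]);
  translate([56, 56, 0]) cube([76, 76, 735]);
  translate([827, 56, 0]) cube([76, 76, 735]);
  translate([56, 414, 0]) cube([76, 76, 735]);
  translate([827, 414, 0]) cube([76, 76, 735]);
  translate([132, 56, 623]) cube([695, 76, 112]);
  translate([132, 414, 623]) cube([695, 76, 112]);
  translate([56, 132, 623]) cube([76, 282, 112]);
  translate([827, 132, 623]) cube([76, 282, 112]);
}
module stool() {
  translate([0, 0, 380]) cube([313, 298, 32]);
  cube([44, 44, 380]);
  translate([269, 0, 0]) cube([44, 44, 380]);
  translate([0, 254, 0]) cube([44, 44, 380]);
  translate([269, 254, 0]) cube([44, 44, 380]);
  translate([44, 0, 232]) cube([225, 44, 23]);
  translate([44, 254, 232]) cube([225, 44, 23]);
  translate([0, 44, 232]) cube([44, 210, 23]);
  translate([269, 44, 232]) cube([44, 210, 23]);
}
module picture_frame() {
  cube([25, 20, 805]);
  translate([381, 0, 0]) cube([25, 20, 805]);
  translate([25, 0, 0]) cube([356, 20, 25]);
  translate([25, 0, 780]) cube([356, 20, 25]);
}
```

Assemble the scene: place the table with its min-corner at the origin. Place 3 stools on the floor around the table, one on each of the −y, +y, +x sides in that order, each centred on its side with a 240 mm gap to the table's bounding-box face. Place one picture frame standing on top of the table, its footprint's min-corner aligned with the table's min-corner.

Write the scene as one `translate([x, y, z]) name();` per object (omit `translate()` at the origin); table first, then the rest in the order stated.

table();
translate([323, -538, 0]) stool();
translate([323, 786, 0]) stool();
translate([1199, 124, 0]) stool();
translate([0, 0, 778]) picture_frame();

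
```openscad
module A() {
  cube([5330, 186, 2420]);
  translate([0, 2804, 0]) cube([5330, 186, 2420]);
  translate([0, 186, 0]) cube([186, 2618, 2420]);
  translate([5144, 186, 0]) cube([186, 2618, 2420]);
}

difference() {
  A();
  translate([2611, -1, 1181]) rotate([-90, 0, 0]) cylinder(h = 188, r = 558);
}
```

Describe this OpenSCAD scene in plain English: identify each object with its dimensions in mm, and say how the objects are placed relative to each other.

A is the wall frame of a small rectangular building: four walls, each 2420 mm tall and 186 mm thick, enclosing a footprint 5330 mm (x) by 2990 mm (y) outside-to-outside, with no floor or roof. The front and back walls (the −y and +y sides) span the full width; the two side walls fit between them.

The house frame has a circular hole of radius 558 mm through its front wall, centred at (x = 2611, z = 1181).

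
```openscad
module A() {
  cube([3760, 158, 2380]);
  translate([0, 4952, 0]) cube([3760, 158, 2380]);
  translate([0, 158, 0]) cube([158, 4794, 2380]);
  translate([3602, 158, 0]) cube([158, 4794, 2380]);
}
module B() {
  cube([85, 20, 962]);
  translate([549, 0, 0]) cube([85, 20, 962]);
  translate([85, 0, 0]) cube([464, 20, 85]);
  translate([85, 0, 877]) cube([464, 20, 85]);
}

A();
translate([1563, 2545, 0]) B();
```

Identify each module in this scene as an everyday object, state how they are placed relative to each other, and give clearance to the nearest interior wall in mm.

A is a house frame. B is a picture frame. The picture frame sits inside the house frame, centred. The clearance to the nearest interior wall is 1405 mm.

Clearances: x = 1405, y = 2387; minimum 1405 mm.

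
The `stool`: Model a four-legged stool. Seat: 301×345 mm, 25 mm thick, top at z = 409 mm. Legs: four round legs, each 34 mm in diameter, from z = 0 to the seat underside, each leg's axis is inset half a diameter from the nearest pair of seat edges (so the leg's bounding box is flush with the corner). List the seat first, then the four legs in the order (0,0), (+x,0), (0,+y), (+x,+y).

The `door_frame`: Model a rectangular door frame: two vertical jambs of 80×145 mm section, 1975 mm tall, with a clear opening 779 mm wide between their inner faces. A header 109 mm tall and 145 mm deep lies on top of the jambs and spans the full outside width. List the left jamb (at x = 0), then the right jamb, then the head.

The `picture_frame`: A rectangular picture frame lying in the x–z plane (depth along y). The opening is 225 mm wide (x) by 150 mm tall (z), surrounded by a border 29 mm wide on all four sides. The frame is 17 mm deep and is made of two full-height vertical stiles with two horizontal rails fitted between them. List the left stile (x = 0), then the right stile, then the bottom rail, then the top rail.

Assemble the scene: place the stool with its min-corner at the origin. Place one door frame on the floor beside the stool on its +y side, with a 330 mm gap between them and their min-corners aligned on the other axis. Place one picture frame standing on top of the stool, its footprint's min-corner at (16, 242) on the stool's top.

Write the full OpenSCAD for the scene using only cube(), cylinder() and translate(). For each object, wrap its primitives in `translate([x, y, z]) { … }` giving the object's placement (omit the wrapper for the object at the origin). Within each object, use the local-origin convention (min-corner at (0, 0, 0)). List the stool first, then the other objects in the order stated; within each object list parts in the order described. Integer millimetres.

translate([0, 0, 384]) cube([301, 345, 25]);
translate([17, 17, 0]) cylinder(h = 384, r = 17);
translate([284, 17, 0]) cylinder(h = 384, r = 17);
translate([17, 328, 0]) cylinder(h = 384, r = 17);
translate([284, 328, 0]) cylinder(h = 384, r = 17);
translate([0, 675, 0]) {
  cube([80, 145, 1975]);
  translate([859, 0, 0]) cube([80, 145, 1975]);
  translate([0, 0, 1975]) cube([939, 145, 109]);
}
translate([16, 242, 409]) {
  cube([29, 17, 208]);
  translate([254, 0, 0]) cube([29, 17, 208]);
  translate([29, 0, 0]) cube([225, 17, 29]);
  translate([29, 0, 179]) cube([225, 17, 29]);
}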